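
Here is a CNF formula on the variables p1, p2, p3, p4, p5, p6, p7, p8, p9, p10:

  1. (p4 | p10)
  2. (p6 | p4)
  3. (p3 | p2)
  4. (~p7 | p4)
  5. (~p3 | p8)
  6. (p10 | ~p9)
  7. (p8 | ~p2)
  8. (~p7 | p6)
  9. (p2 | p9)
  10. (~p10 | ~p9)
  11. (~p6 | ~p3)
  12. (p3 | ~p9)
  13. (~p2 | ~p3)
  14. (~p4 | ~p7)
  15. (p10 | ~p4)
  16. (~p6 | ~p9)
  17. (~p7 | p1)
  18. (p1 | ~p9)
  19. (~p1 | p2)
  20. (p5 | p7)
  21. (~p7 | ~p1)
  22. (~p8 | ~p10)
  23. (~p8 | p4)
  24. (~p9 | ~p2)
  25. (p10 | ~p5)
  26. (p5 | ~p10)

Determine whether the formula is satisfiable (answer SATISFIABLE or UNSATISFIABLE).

UNSATISFIABLE

p9 = True:
  propagation gives p10=True; an empty clause results — contradiction.
p9 = False:
  propagation gives p2=True, p8=True, p3=False, p10=False; an empty clause results — contradiction.
Every branch closes, so no satisfying assignment exists.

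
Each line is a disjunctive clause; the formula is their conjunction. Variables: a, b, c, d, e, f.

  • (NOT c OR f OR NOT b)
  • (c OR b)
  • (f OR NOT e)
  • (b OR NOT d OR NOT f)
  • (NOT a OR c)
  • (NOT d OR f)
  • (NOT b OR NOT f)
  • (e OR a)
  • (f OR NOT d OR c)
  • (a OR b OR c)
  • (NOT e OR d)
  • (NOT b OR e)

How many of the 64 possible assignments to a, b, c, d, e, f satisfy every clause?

2

Satisfying assignments:
  a=T b=F c=T d=F e=F f=F
  a=T b=F c=T d=F e=F f=T
Count: 2.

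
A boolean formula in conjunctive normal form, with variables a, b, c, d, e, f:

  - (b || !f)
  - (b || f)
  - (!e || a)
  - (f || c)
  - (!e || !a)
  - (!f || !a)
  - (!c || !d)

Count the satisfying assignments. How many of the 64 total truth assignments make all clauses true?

The models are:
  a=F b=T c=F d=F e=F f=T
  a=F b=T c=F d=T e=F f=T
  a=F b=T c=T d=F e=F f=F
  a=F b=T c=T d=F e=F f=T
  a=T b=T c=T d=F e=F f=F
That's 5 in total.

5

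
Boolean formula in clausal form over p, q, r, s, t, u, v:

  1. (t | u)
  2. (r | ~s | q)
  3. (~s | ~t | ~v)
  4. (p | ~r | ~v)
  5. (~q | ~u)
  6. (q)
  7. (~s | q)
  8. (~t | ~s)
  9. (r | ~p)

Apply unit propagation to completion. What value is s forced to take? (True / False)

False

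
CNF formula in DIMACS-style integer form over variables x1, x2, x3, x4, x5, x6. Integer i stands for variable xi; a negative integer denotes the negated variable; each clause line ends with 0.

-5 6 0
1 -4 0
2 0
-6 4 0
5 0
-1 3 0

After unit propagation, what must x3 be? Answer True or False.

(x2) is a unit clause: x2 = True.
(x5) is a unit clause: x5 = True.
(x6 ∨ ¬x5): since x5 = True, the clause reduces to (x6). x6 = True.
(¬x6 ∨ x4): since x6 = True, the clause reduces to (x4). x4 = True.
In (¬x4 ∨ x1), ¬x4 is now false; x1 must hold, so x1 = True.
(x3 ∨ ¬x1): since x1 = True, the clause reduces to (x3). x3 = True.

True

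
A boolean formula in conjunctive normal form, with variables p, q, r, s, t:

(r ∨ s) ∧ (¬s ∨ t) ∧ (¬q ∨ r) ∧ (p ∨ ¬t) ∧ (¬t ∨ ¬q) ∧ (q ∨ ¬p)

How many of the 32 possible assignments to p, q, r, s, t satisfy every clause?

Satisfying assignments:
  p=F q=F r=T s=F t=F
  p=F q=T r=T s=F t=F
  p=T q=T r=T s=F t=F
That's 3 in total.

3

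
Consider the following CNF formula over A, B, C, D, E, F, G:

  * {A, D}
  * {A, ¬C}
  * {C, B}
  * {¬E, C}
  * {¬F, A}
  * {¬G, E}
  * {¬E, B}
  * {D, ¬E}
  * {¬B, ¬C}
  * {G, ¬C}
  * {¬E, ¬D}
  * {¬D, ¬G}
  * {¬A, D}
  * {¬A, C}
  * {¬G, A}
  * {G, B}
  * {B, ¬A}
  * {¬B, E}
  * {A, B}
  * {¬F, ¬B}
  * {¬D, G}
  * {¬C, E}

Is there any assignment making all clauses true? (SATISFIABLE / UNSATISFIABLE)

UNSATISFIABLE

A = True:
  propagation gives D=True, E=False, G=False; an empty clause results — contradiction.
A = False:
  propagation gives D=True, C=False, B=True, E=False; an empty clause results — contradiction.
Every branch closes, so no satisfying assignment exists.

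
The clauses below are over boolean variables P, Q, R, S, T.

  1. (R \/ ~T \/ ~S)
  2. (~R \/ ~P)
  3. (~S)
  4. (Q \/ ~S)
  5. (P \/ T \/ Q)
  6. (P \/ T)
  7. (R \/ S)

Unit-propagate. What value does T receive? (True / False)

(~S) stands alone — S = False.
(R \/ S): since S = False, the clause reduces to (R). R = True.
From (~R \/ ~P) and R = True: P = False.
(P \/ T) with P = False leaves only T, so T = True.

True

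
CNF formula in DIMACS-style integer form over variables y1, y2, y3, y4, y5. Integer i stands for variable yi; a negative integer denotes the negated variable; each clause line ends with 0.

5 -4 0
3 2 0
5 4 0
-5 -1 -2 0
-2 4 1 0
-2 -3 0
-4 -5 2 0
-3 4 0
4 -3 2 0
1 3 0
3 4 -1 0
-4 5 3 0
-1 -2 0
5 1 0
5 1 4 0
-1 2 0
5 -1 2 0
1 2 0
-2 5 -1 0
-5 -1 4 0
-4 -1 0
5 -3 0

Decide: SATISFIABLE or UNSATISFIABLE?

y1 = True:
  propagation gives y2=False; an empty clause results — contradiction.
y1 = False:
  propagation gives y3=True, y2=False; an empty clause results — contradiction.
Every branch closes, so no satisfying assignment exists.

UNSATISFIABLE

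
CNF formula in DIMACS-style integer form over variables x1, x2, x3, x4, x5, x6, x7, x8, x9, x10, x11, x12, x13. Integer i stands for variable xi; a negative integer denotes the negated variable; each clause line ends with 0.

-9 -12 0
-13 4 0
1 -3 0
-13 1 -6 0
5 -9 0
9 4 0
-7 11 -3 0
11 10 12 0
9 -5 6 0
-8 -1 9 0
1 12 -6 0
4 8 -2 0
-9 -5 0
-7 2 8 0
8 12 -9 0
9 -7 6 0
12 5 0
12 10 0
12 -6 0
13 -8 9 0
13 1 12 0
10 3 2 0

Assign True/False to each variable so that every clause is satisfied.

x1=False, x2=True, x3=False, x4=True, x5=False, x6=True, x7=True, x8=False, x9=False, x10=True, x11=False, x12=True, x13=False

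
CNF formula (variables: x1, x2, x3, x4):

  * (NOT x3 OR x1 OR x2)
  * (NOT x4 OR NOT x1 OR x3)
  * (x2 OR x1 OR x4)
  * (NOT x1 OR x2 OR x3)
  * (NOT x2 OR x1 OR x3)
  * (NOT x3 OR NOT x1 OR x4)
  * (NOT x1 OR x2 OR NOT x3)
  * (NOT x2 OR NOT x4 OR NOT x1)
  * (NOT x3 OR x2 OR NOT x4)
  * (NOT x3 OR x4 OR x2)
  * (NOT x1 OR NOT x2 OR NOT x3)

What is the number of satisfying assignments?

The models are:
  x1=0 x2=0 x3=0 x4=1
  x1=0 x2=1 x3=1 x4=0
  x1=0 x2=1 x3=1 x4=1
  x1=1 x2=1 x3=0 x4=0
Count: 4.

4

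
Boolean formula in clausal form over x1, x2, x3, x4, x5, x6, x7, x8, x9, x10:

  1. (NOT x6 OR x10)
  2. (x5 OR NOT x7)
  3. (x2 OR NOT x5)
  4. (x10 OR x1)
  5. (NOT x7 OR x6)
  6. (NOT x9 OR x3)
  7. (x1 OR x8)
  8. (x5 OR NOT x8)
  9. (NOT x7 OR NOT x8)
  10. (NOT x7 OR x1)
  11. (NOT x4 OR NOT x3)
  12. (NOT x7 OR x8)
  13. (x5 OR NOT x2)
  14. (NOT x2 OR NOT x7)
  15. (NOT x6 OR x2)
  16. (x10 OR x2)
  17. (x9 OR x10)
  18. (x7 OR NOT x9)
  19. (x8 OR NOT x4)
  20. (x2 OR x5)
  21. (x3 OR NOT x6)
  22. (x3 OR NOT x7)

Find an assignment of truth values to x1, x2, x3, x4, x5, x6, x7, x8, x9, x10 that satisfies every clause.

x1 occurs only positively in the remaining clauses — set x1 = True.
Pure literal: x4 appears only negated; assign x4 = False.
Try x2 = True.
  then x5 is forced to True.
  then x7 is forced to False.
  then x9 is forced to False.
  then x10 is forced to True.
The remaining clauses are satisfied by x3 = True, x6 = True, x8 = False.
Every clause has at least one true literal under this assignment.

x1=T, x2=T, x3=T, x4=F, x5=T, x6=T, x7=F, x8=F, x9=F, x10=T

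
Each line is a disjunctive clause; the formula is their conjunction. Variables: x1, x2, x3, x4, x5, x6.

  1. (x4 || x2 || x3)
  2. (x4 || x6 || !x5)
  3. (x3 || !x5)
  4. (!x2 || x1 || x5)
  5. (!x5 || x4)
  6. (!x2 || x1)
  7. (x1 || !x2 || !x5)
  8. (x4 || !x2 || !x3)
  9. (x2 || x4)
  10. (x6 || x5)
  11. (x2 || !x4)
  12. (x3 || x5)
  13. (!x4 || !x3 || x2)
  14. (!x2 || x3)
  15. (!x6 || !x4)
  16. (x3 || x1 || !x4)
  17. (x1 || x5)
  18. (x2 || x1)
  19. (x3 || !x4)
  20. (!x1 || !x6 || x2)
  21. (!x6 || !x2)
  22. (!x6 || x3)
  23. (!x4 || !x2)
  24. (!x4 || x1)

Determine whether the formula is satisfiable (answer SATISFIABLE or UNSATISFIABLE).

UNSATISFIABLE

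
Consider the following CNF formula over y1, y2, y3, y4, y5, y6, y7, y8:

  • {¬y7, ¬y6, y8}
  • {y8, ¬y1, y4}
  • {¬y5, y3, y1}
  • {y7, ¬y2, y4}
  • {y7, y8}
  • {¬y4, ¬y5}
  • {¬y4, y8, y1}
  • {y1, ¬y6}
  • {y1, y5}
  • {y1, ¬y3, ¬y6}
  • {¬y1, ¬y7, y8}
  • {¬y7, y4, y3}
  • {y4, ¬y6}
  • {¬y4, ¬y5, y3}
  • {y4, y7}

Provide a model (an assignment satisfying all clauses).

y1=True, y2=True, y3=True, y4=False, y5=True, y6=False, y7=True, y8=True

y6 occurs only negated in the remaining clauses — set y6 = False.
Pure literal: y8 appears only positively; assign y8 = True.
Set y1 = True and propagate.
The remaining clauses are satisfied by y2 = True, y3 = True, y4 = False, y5 = True, y7 = True.
Check each clause:
  1. {¬y7, y8, ¬y6} — y8 is true.
  2. {y4, y8, ¬y1} — y8 is true.
  3. {¬y5, y3, y1} — y1 is true.
  4. {¬y2, y7, y4} — y7 is true.
  5. {y8, y7} — y8 is true.
  6. {¬y5, ¬y4} — ¬y4 is true.
  7. {y8, y1, ¬y4} — y8 is true.
  8. {¬y6, y1} — y1 is true.
  9. {y1, y5} — y1 is true.
  10. {¬y3, ¬y6, y1} — y1 is true.
  11. {¬y1, ¬y7, y8} — y8 is true.
  12. {y4, y3, ¬y7} — y3 is true.
  13. {¬y6, y4} — ¬y6 is true.
  14. {y3, ¬y4, ¬y5} — y3 is true.
  15. {y4, y7} — y7 is true.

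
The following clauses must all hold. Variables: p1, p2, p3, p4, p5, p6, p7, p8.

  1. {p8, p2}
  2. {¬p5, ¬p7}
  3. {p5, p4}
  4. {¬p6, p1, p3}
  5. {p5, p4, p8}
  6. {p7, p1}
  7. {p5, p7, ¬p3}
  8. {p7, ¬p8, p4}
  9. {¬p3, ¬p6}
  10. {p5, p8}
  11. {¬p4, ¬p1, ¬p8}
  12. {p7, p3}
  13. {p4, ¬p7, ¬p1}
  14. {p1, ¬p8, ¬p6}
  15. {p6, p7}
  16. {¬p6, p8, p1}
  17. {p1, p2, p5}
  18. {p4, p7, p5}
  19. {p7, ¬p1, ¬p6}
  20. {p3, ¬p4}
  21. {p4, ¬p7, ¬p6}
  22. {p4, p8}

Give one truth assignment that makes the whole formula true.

Pure literal: p2 appears only positively; assign p2 = True.
Try p1 = False.
  then p7 is forced to True.
  then p5 is forced to False.
  then p4 is forced to True.
  then p8 is forced to True.
  then p6 is forced to False.
  then p3 is forced to True.
Every clause has at least one true literal under this assignment.

p1=F, p2=T, p3=T, p4=T, p5=F, p6=F, p7=T, p8=T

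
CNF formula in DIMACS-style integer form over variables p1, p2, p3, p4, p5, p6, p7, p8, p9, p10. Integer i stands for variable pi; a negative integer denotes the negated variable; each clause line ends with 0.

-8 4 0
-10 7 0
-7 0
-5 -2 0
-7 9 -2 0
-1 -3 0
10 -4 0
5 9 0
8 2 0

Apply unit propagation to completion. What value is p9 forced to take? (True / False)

True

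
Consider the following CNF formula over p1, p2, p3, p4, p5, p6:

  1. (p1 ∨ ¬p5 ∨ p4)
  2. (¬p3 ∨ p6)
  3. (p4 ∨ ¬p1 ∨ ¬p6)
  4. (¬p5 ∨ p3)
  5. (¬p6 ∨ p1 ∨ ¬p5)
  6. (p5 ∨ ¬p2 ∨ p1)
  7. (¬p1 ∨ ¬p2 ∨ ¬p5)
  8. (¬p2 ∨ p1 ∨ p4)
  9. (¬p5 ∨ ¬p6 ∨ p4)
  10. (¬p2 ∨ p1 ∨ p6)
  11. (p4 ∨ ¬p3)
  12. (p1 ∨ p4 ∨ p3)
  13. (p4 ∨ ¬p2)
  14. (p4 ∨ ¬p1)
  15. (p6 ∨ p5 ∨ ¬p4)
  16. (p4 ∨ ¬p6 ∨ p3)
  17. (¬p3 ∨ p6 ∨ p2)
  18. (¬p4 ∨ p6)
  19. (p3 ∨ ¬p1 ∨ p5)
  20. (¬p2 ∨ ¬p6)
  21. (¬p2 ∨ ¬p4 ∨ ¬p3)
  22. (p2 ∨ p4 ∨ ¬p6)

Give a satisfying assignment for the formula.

p1 = True, p2 = False, p3 = True, p4 = True, p5 = False, p6 = True

Check each clause:
  1. (¬p5 ∨ p4 ∨ p1) — p1 is true.
  2. (p6 ∨ ¬p3) — p6 is true.
  3. (¬p1 ∨ p4 ∨ ¬p6) — p4 is true.
  4. (p3 ∨ ¬p5) — p3 is true.
  5. (p1 ∨ ¬p5 ∨ ¬p6) — p1 is true.
  6. (¬p2 ∨ p1 ∨ p5) — p1 is true.
  7. (¬p2 ∨ ¬p1 ∨ ¬p5) — ¬p5 is true.
  8. (¬p2 ∨ p1 ∨ p4) — p1 is true.
  9. (¬p6 ∨ p4 ∨ ¬p5) — ¬p5 is true.
  10. (¬p2 ∨ p6 ∨ p1) — p1 is true.
  11. (p4 ∨ ¬p3) — p4 is true.
  12. (p1 ∨ p3 ∨ p4) — p1 is true.
  13. (¬p2 ∨ p4) — p4 is true.
  14. (p4 ∨ ¬p1) — p4 is true.
  15. (p6 ∨ p5 ∨ ¬p4) — p6 is true.
  16. (p4 ∨ ¬p6 ∨ p3) — p3 is true.
  17. (¬p3 ∨ p6 ∨ p2) — p6 is true.
  18. (¬p4 ∨ p6) — p6 is true.
  19. (p3 ∨ p5 ∨ ¬p1) — p3 is true.
  20. (¬p2 ∨ ¬p6) — ¬p2 is true.
  21. (¬p3 ∨ ¬p4 ∨ ¬p2) — ¬p2 is true.
  22. (p2 ∨ p4 ∨ ¬p6) — p4 is true.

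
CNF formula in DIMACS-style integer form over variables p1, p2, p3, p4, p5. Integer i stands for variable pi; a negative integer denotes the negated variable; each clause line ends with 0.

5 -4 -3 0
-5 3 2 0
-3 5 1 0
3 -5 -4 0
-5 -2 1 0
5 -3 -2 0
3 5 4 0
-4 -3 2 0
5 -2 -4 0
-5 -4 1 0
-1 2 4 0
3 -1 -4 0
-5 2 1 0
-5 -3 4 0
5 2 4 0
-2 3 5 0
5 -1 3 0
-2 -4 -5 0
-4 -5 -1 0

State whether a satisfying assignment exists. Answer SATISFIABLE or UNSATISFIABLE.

Set p1 = True and propagate.
The remaining clauses are satisfied by p2 = True, p3 = False, p4 = False, p5 = True.
Every clause has at least one true literal under this assignment.
So p1 = T, p2 = T, p3 = F, p4 = F, p5 = T is a satisfying assignment.

SATISFIABLE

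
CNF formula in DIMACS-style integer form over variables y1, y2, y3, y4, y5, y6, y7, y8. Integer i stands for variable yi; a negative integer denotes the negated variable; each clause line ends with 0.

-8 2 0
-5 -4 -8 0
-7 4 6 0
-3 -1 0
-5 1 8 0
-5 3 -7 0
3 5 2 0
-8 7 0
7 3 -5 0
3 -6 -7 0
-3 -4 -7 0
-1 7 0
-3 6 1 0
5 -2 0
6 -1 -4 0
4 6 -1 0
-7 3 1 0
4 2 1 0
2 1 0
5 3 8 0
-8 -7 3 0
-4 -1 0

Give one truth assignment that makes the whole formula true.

y1=F, y2=T, y3=T, y4=F, y5=T, y6=T, y7=T, y8=T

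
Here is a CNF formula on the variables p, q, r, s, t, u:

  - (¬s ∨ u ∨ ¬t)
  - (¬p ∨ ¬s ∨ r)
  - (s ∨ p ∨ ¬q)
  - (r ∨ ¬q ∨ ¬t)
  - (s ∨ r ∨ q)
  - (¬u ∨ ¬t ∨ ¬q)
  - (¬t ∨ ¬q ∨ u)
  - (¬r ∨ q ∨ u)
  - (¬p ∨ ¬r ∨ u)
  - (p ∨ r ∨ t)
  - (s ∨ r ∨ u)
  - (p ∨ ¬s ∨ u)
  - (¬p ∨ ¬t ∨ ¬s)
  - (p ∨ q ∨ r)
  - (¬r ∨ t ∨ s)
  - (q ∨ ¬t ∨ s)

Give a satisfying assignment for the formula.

p = F  q = F  r = T  s = T  t = F  u = T

Set p = False and propagate.
Set q = False and propagate.
  then r is forced to True.
  then u is forced to True.
The remaining clauses are satisfied by s = True, t = False.
Every clause has at least one true literal under this assignment.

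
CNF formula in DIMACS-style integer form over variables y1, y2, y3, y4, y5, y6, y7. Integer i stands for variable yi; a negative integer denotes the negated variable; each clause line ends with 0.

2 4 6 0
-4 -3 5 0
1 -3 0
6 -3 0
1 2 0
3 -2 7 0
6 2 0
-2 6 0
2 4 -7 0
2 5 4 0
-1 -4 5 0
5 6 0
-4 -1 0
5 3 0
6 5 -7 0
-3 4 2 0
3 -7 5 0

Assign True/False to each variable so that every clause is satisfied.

y5 occurs only positively in the remaining clauses — set y5 = True.
y6 occurs only positively in the remaining clauses — set y6 = True.
Try y1 = True.
  then y4 is forced to False.
For the remaining variables, y2 = True, y3 = False, y7 = True works.
Check each clause:
  1. (y4 ∨ y2 ∨ y6) — y2 is true.
  2. (¬y3 ∨ y5 ∨ ¬y4) — y5 is true.
  3. (y1 ∨ ¬y3) — y1 is true.
  4. (¬y3 ∨ y6) — ¬y3 is true.
  5. (y1 ∨ y2) — y1 is true.
  6. (y7 ∨ y3 ∨ ¬y2) — y7 is true.
  7. (y6 ∨ y2) — y2 is true.
  8. (y6 ∨ ¬y2) — y6 is true.
  9. (¬y7 ∨ y2 ∨ y4) — y2 is true.
  10. (y4 ∨ y5 ∨ y2) — y2 is true.
  11. (y5 ∨ ¬y4 ∨ ¬y1) — ¬y4 is true.
  12. (y5 ∨ y6) — y5 is true.
  13. (¬y4 ∨ ¬y1) — ¬y4 is true.
  14. (y3 ∨ y5) — y5 is true.
  15. (y6 ∨ y5 ∨ ¬y7) — y5 is true.
  16. (y2 ∨ y4 ∨ ¬y3) — y2 is true.
  17. (y3 ∨ ¬y7 ∨ y5) — y5 is true.

y1=T, y2=T, y3=F, y4=F, y5=T, y6=T, y7=T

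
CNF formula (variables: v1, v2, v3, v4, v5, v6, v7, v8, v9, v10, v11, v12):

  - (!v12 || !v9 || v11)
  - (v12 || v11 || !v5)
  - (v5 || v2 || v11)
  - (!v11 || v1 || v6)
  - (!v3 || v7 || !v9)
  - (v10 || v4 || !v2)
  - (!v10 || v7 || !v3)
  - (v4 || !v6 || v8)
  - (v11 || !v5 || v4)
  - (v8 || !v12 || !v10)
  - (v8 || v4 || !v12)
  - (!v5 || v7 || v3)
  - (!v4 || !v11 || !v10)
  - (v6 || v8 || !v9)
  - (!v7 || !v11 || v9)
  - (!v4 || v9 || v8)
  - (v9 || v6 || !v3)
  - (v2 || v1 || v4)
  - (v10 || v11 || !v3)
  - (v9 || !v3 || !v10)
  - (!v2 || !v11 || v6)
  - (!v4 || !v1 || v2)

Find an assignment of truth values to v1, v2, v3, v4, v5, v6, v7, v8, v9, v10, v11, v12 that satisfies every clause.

v1 = T, v2 = T, v3 = F, v4 = F, v5 = F, v6 = F, v7 = T, v8 = F, v9 = F, v10 = T, v11 = F, v12 = F

Try v1 = True.
Set v2 = True and propagate.
The remaining clauses are satisfied by v3 = False, v4 = False, v5 = False, v6 = False, v7 = True, v8 = False, v9 = False, v10 = True, v11 = False, v12 = False.
Every clause has at least one true literal under this assignment.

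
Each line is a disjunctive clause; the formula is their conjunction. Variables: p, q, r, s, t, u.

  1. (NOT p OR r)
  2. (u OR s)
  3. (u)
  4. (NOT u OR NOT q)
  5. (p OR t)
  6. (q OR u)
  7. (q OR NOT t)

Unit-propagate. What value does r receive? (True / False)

True

(u) stands alone — u = True.
(NOT q OR NOT u): since u = True, the clause reduces to (NOT q). q = False.
In (q OR NOT t), q is now false; NOT t must hold, so t = False.
(p OR t) with t = False leaves only p, so p = True.
From (NOT p OR r) and p = True: r = True.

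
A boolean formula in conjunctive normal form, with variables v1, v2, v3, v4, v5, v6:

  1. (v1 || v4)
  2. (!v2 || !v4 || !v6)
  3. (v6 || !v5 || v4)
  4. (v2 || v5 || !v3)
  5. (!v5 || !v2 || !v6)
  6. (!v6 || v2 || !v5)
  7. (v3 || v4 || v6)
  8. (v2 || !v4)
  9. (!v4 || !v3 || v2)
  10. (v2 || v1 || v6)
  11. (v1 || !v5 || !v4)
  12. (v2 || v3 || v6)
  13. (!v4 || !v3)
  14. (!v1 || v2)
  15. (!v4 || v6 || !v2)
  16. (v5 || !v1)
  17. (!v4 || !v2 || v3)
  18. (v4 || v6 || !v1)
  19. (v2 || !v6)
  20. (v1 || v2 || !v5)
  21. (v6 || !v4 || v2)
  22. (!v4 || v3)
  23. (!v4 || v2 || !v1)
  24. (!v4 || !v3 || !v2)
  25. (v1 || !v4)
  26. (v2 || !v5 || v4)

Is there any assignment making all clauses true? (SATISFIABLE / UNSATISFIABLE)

v2 = True:
  v4 = True:
    propagation gives v6=False; an empty clause results — contradiction.
  v4 = False:
    propagation gives v1=True, v5=True, v6=True; an empty clause results — contradiction.
v2 = False:
  propagation gives v4=False, v1=True; an empty clause results — contradiction.
Every branch closes, so no satisfying assignment exists.

UNSATISFIABLE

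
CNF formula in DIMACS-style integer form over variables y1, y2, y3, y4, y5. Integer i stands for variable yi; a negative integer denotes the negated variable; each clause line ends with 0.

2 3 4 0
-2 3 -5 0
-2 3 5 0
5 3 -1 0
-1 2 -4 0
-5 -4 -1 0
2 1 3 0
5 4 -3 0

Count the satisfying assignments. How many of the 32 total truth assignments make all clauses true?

Case analysis on y3 and y2:
  y3=1, y2=1: 5 of the 8 assignments to (y1,y4,y5) work.
  y3=1, y2=0: remaining (y1,y4,y5) ∈ {(0,0,1); (0,1,0); (0,1,1); (1,0,1)} — 4.
  y3=0, y2=1: a clause becomes empty — 0.
  y3=0, y2=0: a clause becomes empty — 0.
Total: 5 + 4 + 0 + 0 = 9.

9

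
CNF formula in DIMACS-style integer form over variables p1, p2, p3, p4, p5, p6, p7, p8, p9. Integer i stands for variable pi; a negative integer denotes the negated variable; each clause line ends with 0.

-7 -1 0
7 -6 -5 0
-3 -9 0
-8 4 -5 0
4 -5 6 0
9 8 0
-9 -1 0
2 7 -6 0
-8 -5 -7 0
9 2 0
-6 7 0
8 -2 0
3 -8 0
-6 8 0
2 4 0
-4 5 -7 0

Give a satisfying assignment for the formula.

p1=T  p2=T  p3=T  p4=T  p5=F  p6=F  p7=F  p8=T  p9=F

Check each clause:
  1. (!p1 || !p7) — !p7 is true.
  2. (!p5 || p7 || !p6) — !p6 is true.
  3. (!p3 || !p9) — !p9 is true.
  4. (!p8 || !p5 || p4) — !p5 is true.
  5. (p6 || p4 || !p5) — !p5 is true.
  6. (p9 || p8) — p8 is true.
  7. (!p9 || !p1) — !p9 is true.
  8. (p7 || p2 || !p6) — p2 is true.
  9. (!p5 || !p8 || !p7) — !p7 is true.
  10. (p9 || p2) — p2 is true.
  11. (p7 || !p6) — !p6 is true.
  12. (!p2 || p8) — p8 is true.
  13. (p3 || !p8) — p3 is true.
  14. (!p6 || p8) — p8 is true.
  15. (p2 || p4) — p2 is true.
  16. (!p4 || !p7 || p5) — !p7 is true.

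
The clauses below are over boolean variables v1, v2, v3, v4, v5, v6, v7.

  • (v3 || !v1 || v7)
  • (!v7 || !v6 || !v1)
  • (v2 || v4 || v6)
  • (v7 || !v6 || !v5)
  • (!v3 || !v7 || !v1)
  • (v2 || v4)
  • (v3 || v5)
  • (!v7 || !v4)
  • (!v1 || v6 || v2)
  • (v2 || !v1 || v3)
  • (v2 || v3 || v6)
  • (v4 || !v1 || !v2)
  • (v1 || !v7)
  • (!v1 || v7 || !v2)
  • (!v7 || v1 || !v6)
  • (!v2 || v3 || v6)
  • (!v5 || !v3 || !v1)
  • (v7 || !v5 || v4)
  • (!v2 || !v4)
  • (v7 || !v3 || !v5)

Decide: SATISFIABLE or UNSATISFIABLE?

Set v1 = False and propagate.
  then v7 is forced to False.
For the remaining variables, v2 = False, v3 = True, v4 = True, v5 = False, v6 = True works.
Every clause has at least one true literal under this assignment.
So v1=False, v2=False, v3=True, v4=True, v5=False, v6=True, v7=False is a satisfying assignment.

SATISFIABLE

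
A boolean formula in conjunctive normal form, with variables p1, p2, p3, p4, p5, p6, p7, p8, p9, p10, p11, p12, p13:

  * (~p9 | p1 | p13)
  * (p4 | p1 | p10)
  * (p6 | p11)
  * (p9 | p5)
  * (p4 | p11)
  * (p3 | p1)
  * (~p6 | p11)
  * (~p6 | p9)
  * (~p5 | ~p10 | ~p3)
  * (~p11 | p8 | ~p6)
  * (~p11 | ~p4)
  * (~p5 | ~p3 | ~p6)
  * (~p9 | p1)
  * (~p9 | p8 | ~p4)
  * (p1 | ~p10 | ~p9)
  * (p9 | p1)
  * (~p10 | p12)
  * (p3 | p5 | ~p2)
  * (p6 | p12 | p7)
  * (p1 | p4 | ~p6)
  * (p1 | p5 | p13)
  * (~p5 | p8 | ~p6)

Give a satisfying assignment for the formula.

p1=1, p2=0, p3=1, p4=0, p5=0, p6=1, p7=1, p8=1, p9=1, p10=0, p11=1, p12=1, p13=1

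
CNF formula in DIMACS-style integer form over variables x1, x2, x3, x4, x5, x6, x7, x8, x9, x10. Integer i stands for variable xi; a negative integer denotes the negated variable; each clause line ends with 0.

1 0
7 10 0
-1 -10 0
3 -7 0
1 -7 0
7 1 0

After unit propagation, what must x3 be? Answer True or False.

Unit clause (x1) sets x1 = True.
In (!x1 || !x10), !x1 is now false; !x10 must hold, so x10 = False.
(x10 || x7) with x10 = False leaves only x7, so x7 = True.
From (x3 || !x7) and x7 = True: x3 = True.

True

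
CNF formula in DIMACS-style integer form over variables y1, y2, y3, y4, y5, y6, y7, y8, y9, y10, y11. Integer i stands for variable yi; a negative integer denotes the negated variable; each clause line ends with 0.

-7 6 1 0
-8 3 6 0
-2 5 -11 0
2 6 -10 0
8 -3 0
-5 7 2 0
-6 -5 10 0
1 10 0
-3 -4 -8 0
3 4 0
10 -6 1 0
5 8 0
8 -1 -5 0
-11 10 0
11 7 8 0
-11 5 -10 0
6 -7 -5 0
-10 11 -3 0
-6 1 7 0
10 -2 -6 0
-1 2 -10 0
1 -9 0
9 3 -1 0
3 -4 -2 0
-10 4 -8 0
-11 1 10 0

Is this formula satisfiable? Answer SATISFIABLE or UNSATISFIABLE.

Branch on y1: take y1 = True.
Set y2 = False and propagate.
  then y10 is forced to False.
  then y11 is forced to False.
For the remaining variables, y3 = True, y4 = False, y5 = False, y6 = True, y7 = False, y8 = True, y9 = False works.
So y1=1  y2=0  y3=1  y4=0  y5=0  y6=1  y7=0  y8=1  y9=0  y10=0  y11=0 is a satisfying assignment.

SATISFIABLE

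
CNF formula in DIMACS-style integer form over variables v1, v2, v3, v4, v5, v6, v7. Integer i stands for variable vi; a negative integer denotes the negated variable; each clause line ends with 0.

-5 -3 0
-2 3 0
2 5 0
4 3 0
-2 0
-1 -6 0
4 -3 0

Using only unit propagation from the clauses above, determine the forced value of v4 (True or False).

True

(¬v2) is a unit clause: v2 = False.
In (v2 ∨ v5), v2 is now false; v5 must hold, so v5 = True.
(¬v3 ∨ ¬v5) with v5 = True leaves only ¬v3, so v3 = False.
In (v4 ∨ v3), v3 is now false; v4 must hold, so v4 = True.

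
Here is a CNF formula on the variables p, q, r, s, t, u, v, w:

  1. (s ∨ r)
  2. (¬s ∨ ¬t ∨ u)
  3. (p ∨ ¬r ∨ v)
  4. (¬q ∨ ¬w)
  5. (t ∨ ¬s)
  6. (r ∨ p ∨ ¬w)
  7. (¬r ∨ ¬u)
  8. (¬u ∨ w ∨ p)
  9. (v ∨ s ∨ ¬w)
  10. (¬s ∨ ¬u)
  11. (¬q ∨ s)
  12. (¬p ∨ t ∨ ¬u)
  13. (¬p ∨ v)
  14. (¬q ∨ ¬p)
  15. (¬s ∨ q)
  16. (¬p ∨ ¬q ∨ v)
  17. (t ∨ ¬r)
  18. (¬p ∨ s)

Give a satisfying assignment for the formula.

p=False, q=False, r=True, s=False, t=True, u=False, v=True, w=False

Check each clause:
  1. (s ∨ r) — r is true.
  2. (u ∨ ¬s ∨ ¬t) — ¬s is true.
  3. (v ∨ ¬r ∨ p) — v is true.
  4. (¬w ∨ ¬q) — ¬w is true.
  5. (¬s ∨ t) — ¬s is true.
  6. (r ∨ ¬w ∨ p) — ¬w is true.
  7. (¬u ∨ ¬r) — ¬u is true.
  8. (¬u ∨ p ∨ w) — ¬u is true.
  9. (¬w ∨ v ∨ s) — ¬w is true.
  10. (¬s ∨ ¬u) — ¬u is true.
  11. (s ∨ ¬q) — ¬q is true.
  12. (t ∨ ¬u ∨ ¬p) — ¬u is true.
  13. (v ∨ ¬p) — ¬p is true.
  14. (¬p ∨ ¬q) — ¬q is true.
  15. (q ∨ ¬s) — ¬s is true.
  16. (v ∨ ¬p ∨ ¬q) — v is true.
  17. (¬r ∨ t) — t is true.
  18. (¬p ∨ s) — ¬p is true.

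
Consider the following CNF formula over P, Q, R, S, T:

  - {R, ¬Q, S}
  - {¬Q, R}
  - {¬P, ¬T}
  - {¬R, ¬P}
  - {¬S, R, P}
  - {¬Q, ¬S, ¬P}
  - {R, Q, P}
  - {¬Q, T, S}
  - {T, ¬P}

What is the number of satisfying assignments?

7

The models are:
  P=0 Q=0 R=1 S=0 T=0
  P=0 Q=0 R=1 S=0 T=1
  P=0 Q=0 R=1 S=1 T=0
  P=0 Q=0 R=1 S=1 T=1
  P=0 Q=1 R=1 S=0 T=1
  P=0 Q=1 R=1 S=1 T=0
  P=0 Q=1 R=1 S=1 T=1
Count: 7.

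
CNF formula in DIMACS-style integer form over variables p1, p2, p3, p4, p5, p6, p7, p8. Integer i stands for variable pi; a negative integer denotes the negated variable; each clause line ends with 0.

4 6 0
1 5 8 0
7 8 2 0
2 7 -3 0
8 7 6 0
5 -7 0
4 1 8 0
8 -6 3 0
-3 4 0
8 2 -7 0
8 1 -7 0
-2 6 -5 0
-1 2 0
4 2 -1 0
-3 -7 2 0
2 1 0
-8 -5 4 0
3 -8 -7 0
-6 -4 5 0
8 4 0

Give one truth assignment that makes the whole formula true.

p1 = F  p2 = T  p3 = F  p4 = T  p5 = F  p6 = F  p7 = F  p8 = T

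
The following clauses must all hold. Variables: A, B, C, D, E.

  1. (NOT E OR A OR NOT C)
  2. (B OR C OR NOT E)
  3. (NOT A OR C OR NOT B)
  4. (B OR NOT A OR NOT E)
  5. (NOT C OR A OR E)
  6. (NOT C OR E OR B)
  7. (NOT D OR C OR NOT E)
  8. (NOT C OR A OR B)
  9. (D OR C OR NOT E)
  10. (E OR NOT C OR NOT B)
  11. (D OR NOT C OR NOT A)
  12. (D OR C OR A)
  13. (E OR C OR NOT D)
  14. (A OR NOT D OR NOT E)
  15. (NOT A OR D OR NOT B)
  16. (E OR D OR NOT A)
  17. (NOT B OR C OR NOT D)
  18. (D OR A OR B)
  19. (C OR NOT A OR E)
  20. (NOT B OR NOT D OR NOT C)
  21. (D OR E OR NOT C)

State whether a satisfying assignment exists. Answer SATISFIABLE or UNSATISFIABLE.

UNSATISFIABLE

C = True:
  A = True:
    propagation gives D=True, B=False, E=False; an empty clause results — contradiction.
  A = False:
    propagation gives E=False; an empty clause results — contradiction.
C = False:
  D = True:
    propagation gives E=False; an empty clause results — contradiction.
  D = False:
    propagation gives E=False, A=True; an empty clause results — contradiction.
Every branch closes, so no satisfying assignment exists.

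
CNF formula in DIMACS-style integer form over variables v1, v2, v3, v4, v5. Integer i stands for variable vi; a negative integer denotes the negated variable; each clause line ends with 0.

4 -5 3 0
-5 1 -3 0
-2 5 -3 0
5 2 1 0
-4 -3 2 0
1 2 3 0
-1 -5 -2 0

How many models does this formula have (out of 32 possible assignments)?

Split on v2, then v3.
  v2=1, v3=1: a clause becomes empty — 0.
  v2=1, v3=0: 5 of the 8 assignments to (v1,v4,v5) work.
  v2=0, v3=1: remaining (v1,v4,v5) ∈ {(1,0,0); (1,0,1)} — 2.
  v2=0, v3=0: remaining (v1,v4,v5) ∈ {(1,0,0); (1,1,0); (1,1,1)} — 3.
Total: 0 + 5 + 2 + 3 = 10.

10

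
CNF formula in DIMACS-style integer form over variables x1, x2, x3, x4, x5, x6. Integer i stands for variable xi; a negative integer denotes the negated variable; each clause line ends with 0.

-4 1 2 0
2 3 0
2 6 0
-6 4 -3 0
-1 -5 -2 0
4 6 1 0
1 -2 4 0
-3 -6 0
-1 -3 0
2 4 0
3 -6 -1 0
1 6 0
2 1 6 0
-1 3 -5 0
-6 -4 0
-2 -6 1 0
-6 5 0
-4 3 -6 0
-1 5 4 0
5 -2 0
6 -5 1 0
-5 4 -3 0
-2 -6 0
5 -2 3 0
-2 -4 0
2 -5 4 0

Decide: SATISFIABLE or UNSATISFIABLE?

x2 = True:
  propagation gives x5=True, x1=False, x4=True; an empty clause results — contradiction.
x2 = False:
  propagation gives x3=True, x6=True; an empty clause results — contradiction.
Every branch closes, so no satisfying assignment exists.

UNSATISFIABLE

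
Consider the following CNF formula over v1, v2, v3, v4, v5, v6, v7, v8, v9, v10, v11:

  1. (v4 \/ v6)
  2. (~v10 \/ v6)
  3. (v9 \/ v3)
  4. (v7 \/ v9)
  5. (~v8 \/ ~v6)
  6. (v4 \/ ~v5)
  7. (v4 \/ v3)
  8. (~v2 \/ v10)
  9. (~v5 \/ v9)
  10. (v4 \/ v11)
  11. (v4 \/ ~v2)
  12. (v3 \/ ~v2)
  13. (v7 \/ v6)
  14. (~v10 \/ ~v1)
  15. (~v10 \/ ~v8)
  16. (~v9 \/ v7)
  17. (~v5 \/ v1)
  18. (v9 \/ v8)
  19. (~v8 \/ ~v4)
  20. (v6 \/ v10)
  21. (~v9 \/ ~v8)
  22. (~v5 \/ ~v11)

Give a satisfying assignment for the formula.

v2 occurs only negated in the remaining clauses — set v2 = False.
Pure literal: v3 appears only positively; assign v3 = True.
Try v1 = True.
  then v10 is forced to False.
  then v6 is forced to True.
  then v8 is forced to False.
  then v9 is forced to True.
  then v7 is forced to True.
Set v4 = True and propagate.
Try v5 = True.
  then v11 is forced to False.
Every clause has at least one true literal under this assignment.

v1=True, v2=False, v3=True, v4=True, v5=True, v6=True, v7=True, v8=False, v9=True, v10=False, v11=False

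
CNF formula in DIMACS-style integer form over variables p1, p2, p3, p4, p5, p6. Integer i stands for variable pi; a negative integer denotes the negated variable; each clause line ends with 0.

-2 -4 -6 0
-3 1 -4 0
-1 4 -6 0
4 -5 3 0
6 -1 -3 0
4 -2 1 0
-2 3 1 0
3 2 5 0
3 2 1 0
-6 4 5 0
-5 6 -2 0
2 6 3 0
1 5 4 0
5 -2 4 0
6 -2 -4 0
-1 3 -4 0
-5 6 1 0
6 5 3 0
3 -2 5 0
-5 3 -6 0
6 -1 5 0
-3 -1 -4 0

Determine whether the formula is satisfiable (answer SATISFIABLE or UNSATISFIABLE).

SATISFIABLE

Branch on p1: take p1 = False.
Set p2 = False and propagate.
  then p3 is forced to True.
  then p4 is forced to False.
  then p5 is forced to True.
  then p6 is forced to True.
Every clause has at least one true literal under this assignment.
So p1 = False  p2 = False  p3 = True  p4 = False  p5 = True  p6 = True is a satisfying assignment.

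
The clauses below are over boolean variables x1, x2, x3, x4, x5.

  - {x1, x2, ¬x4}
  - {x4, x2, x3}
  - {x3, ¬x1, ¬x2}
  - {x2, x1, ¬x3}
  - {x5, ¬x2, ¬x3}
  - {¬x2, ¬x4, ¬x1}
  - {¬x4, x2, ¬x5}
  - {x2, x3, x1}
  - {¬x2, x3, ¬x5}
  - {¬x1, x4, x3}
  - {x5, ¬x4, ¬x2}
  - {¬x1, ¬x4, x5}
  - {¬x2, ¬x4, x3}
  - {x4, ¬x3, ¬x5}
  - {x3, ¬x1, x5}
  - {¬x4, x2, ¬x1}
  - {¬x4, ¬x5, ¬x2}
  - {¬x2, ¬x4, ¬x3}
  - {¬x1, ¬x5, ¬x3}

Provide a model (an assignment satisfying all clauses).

x1=F, x2=T, x3=F, x4=F, x5=F

Set x1 = False and propagate.
The remaining clauses are satisfied by x2 = True, x3 = False, x4 = False, x5 = False.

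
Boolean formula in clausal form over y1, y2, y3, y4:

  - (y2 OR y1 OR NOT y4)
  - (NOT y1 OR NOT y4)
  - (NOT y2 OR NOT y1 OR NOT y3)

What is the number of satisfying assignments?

9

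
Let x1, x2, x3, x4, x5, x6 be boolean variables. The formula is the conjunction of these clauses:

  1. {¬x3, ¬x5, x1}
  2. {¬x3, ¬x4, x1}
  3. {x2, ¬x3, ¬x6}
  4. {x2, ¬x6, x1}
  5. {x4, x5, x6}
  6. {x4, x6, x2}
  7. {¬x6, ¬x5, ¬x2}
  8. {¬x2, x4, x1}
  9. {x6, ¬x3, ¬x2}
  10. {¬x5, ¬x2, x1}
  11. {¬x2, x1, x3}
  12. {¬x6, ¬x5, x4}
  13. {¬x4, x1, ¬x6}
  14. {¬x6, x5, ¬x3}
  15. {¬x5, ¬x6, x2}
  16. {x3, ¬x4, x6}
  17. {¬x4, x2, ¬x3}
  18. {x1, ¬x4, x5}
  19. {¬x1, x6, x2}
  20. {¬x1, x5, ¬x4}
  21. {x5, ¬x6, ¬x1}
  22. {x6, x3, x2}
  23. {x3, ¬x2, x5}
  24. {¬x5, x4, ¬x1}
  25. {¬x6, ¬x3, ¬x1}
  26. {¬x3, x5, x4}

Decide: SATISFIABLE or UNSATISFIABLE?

x6 = True:
  x1 = True:
    propagation gives x5=True, x2=False; an empty clause results — contradiction.
  x1 = False:
    propagation gives x2=True, x5=False, x4=True; an empty clause results — contradiction.
x6 = False:
  x4 = True:
    propagation gives x3=True, x1=True, x2=False; an empty clause results — contradiction.
  x4 = False:
    propagation gives x5=True, x2=True, x1=True; an empty clause results — contradiction.
Every branch closes, so no satisfying assignment exists.

UNSATISFIABLE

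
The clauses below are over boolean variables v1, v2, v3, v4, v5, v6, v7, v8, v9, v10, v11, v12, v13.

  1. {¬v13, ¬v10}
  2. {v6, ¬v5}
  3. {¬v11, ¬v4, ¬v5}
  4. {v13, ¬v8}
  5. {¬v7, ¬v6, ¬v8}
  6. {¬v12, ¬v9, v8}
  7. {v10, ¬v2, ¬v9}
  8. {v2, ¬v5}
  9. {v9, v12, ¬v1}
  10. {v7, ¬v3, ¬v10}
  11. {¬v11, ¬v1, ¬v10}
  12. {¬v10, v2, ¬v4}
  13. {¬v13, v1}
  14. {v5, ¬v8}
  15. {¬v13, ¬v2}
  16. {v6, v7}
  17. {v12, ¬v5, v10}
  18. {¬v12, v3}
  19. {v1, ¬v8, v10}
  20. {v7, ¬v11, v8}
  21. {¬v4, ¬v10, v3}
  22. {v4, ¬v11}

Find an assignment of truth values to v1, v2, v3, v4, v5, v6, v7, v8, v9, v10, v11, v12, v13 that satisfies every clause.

v1 = True, v2 = False, v3 = False, v4 = True, v5 = False, v6 = False, v7 = True, v8 = False, v9 = True, v10 = False, v11 = False, v12 = False, v13 = True

v11 occurs only negated in the remaining clauses — set v11 = False.
Set v1 = True and propagate.
Set v2 = False and propagate.
  then v5 is forced to False.
  then v8 is forced to False.
Try v3 = False.
  then v12 is forced to False.
  then v9 is forced to True.
The remaining clauses are satisfied by v4 = True, v6 = False, v7 = True, v10 = False, v13 = True.
Check each clause:
  1. {¬v10, ¬v13} — ¬v10 is true.
  2. {¬v5, v6} — ¬v5 is true.
  3. {¬v4, ¬v5, ¬v11} — ¬v5 is true.
  4. {¬v8, v13} — ¬v8 is true.
  5. {¬v7, ¬v6, ¬v8} — ¬v8 is true.
  6. {¬v12, ¬v9, v8} — ¬v12 is true.
  7. {v10, ¬v9, ¬v2} — ¬v2 is true.
  8. {¬v5, v2} — ¬v5 is true.
  9. {¬v1, v9, v12} — v9 is true.
  10. {v7, ¬v10, ¬v3} — ¬v3 is true.
  11. {¬v10, ¬v1, ¬v11} — ¬v11 is true.
  12. {¬v4, ¬v10, v2} — ¬v10 is true.
  13. {¬v13, v1} — v1 is true.
  14. {v5, ¬v8} — ¬v8 is true.
  15. {¬v2, ¬v13} — ¬v2 is true.
  16. {v6, v7} — v7 is true.
  17. {v10, ¬v5, v12} — ¬v5 is true.
  18. {¬v12, v3} — ¬v12 is true.
  19. {v1, ¬v8, v10} — ¬v8 is true.
  20. {¬v11, v7, v8} — ¬v11 is true.
  21. {¬v4, v3, ¬v10} — ¬v10 is true.
  22. {v4, ¬v11} — v4 is true.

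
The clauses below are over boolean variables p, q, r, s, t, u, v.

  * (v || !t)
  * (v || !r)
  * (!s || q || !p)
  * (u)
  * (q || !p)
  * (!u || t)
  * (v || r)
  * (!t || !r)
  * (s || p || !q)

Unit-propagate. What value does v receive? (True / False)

True

Unit clause (u) sets u = True.
(!u || t): since u = True, the clause reduces to (t). t = True.
In (v || !t), !t is now false; v must hold, so v = True.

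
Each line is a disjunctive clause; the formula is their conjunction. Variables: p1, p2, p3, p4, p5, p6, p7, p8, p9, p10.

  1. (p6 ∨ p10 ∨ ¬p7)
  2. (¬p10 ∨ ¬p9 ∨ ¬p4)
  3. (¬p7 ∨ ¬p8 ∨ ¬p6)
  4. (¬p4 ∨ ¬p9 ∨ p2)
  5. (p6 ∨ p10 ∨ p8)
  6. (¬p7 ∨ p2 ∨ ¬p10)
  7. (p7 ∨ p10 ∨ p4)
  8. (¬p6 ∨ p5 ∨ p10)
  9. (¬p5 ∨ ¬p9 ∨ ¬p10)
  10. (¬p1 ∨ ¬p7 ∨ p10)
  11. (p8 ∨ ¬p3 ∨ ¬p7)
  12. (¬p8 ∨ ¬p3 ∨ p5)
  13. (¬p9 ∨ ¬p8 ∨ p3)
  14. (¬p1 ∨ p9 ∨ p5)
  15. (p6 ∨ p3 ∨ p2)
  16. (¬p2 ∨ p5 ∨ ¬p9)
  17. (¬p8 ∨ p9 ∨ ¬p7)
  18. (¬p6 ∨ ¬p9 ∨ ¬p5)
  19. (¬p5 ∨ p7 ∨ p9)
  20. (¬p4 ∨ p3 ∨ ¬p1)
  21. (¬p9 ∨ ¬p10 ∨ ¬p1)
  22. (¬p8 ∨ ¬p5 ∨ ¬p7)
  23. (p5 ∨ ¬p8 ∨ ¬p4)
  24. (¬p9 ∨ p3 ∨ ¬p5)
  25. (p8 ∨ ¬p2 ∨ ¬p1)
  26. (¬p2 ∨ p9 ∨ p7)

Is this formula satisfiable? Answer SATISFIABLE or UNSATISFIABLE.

SATISFIABLE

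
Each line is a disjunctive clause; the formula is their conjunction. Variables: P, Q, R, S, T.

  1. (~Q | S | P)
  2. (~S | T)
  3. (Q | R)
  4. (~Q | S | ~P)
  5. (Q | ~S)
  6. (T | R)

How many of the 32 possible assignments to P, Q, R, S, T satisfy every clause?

Split on Q, then S.
  Q=1, S=1: remaining (P,R,T) ∈ {(0,0,1); (0,1,1); (1,0,1); (1,1,1)} — 4.
  Q=1, S=0: a clause becomes empty — 0.
  Q=0, S=1: a clause becomes empty — 0.
  Q=0, S=0: remaining (P,R,T) ∈ {(0,1,0); (0,1,1); (1,1,0); (1,1,1)} — 4.
Total: 4 + 0 + 0 + 4 = 8.

8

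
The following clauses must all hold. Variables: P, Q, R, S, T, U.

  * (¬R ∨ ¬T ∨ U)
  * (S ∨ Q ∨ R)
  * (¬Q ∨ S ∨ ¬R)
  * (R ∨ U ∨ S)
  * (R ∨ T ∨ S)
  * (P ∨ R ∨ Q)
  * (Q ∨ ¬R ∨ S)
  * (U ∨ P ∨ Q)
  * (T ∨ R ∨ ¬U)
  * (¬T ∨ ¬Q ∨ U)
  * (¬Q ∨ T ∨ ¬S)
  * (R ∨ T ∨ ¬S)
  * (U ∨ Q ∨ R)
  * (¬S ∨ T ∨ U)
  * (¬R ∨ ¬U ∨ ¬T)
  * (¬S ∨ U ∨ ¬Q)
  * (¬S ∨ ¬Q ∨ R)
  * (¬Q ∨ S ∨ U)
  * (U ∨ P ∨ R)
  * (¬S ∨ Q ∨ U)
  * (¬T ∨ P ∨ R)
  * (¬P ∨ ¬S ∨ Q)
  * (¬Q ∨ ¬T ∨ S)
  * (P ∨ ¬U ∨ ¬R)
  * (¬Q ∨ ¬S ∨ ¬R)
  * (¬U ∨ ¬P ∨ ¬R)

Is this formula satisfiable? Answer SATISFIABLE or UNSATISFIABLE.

R = True:
  Q = True:
    propagation gives S=True; an empty clause results — contradiction.
  Q = False:
    propagation gives S=True, U=True, T=False, P=False; an empty clause results — contradiction.
R = False:
  Q = True:
    propagation gives S=False, U=True, T=True; an empty clause results — contradiction.
  Q = False:
    propagation gives S=True, P=True; an empty clause results — contradiction.
Every branch closes, so no satisfying assignment exists.

UNSATISFIABLE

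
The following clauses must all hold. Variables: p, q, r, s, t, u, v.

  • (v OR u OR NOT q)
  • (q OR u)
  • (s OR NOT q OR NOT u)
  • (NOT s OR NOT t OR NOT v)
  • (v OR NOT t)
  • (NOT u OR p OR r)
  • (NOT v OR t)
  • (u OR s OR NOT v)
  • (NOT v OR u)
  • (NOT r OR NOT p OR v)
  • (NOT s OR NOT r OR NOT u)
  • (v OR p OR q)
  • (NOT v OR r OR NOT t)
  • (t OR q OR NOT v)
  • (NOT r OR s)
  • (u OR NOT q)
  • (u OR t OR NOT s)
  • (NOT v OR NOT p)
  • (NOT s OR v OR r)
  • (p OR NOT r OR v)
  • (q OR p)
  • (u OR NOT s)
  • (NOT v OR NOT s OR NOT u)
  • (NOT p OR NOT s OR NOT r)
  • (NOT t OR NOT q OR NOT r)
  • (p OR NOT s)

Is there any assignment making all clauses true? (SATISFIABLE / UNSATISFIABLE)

Set p = True and propagate.
  then v is forced to False.
  then t is forced to False.
  then r is forced to False.
  then s is forced to False.
Set q = False and propagate.
  then u is forced to True.
So p = T, q = F, r = F, s = F, t = F, u = T, v = F is a satisfying assignment.

SATISFIABLE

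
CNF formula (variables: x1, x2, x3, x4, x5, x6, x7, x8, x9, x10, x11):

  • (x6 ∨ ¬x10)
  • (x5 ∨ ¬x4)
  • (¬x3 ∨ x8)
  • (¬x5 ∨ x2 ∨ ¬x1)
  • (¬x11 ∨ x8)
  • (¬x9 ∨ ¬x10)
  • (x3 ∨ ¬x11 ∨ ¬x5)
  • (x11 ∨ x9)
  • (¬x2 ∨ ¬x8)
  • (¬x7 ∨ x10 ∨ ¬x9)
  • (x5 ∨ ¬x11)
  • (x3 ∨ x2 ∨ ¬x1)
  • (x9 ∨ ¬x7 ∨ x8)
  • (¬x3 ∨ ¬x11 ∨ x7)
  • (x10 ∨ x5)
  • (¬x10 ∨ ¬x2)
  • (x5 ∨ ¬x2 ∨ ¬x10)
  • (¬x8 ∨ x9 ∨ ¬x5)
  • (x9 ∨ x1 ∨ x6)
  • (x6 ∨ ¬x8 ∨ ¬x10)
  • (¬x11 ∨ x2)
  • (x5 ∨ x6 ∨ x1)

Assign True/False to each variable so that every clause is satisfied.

x1 = F, x2 = T, x3 = F, x4 = F, x5 = T, x6 = F, x7 = F, x8 = F, x9 = T, x10 = F, x11 = F

x4 occurs only negated in the remaining clauses — set x4 = False.
Set x1 = False and propagate.
Branch on x2: take x2 = True.
  then x8 is forced to False.
  then x3 is forced to False.
  then x11 is forced to False.
  then x9 is forced to True.
  then x10 is forced to False.
  then x7 is forced to False.
  then x5 is forced to True.
x6 is now unconstrained; take x6 = False.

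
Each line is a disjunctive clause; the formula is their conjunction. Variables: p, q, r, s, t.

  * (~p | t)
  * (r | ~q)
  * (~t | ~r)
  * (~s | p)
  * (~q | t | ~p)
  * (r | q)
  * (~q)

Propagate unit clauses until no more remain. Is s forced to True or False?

Unit clause (~q) sets q = False.
(r | q) with q = False leaves only r, so r = True.
In (~r | ~t), ~r is now false; ~t must hold, so t = False.
(~p | t) with t = False leaves only ~p, so p = False.
(p | ~s) with p = False leaves only ~s, so s = False.

False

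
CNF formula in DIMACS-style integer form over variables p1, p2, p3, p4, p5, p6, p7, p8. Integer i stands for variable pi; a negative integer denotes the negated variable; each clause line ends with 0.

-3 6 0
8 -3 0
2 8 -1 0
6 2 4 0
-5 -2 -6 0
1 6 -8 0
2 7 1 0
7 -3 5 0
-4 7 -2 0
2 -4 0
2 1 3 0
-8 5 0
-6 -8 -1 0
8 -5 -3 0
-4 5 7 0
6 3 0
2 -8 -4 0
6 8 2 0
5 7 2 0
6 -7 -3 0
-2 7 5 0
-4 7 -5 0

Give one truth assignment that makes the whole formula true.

p1=False  p2=False  p3=True  p4=False  p5=True  p6=True  p7=True  p8=True

Set p1 = False and propagate.
Try p2 = False.
  then p7 is forced to True.
  then p4 is forced to False.
  then p6 is forced to True.
  then p3 is forced to True.
  then p8 is forced to True.
  then p5 is forced to True.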